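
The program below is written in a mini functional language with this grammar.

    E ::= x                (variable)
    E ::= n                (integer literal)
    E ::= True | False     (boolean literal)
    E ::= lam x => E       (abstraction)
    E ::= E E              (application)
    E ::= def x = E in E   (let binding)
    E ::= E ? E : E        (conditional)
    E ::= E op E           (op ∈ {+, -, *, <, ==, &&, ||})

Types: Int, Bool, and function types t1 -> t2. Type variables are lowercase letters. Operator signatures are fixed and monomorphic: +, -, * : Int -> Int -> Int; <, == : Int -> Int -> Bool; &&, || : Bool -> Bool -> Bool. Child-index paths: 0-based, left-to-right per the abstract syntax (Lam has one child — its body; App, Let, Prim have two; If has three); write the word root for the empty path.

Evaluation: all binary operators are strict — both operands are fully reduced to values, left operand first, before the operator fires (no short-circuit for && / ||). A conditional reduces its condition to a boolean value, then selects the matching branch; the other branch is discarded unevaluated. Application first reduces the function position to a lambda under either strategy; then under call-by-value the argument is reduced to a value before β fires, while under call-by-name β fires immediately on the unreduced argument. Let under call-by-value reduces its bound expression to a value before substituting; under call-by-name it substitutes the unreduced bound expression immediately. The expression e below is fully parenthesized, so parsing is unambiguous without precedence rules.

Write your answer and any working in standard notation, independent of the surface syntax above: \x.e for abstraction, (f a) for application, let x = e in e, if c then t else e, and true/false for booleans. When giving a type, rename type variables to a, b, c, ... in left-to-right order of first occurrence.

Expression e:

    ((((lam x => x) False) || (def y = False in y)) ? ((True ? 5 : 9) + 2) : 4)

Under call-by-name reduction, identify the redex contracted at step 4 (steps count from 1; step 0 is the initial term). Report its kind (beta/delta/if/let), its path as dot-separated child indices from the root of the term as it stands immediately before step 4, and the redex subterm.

Answer: if at root : (if false then ((if true then 5 else 9) + 2) else 4)

Derivation:
step 0: (if (((\x.x) false) || (let y = false in y)) then ((if true then 5 else 9) + 2) else 4)
step 1: [beta@0.0] (if (false || (let y = false in y)) then ((if true then 5 else 9) + 2) else 4)
step 2: [let@0.1] (if (false || false) then ((if true then 5 else 9) + 2) else 4)
step 3: [delta@0] (if false then ((if true then 5 else 9) + 2) else 4)
step 4: [if@root] 4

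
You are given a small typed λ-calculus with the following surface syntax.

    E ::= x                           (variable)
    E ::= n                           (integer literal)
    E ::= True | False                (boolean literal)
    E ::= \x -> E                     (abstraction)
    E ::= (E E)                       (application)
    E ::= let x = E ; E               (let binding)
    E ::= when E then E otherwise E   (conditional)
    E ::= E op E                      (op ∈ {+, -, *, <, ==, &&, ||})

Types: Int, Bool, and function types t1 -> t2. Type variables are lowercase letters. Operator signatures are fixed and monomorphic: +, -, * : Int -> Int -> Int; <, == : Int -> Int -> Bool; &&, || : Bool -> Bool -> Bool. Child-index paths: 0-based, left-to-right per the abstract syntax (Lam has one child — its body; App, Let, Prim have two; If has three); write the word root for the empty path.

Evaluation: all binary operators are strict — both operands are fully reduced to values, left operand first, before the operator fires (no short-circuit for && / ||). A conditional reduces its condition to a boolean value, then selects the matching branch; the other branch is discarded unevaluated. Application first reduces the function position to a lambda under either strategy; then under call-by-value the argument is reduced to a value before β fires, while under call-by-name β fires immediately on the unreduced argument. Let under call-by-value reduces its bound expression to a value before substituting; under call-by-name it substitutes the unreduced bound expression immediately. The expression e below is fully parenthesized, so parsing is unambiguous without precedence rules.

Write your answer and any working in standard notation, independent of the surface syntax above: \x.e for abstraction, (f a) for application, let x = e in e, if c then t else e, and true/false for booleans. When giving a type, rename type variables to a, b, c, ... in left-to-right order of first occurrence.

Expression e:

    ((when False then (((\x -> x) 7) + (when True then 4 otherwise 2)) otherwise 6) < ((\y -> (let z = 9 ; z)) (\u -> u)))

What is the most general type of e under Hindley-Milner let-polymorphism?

Derivation:
  unify Bool ~ Bool
x : a
\x._ : a -> a
  unify a -> a ~ Int -> b
  unify a ~ Int
  unify Int ~ b
_ _ : Int
  unify Int ~ Int
  unify Bool ~ Bool
  unify Int ~ Int
  unify Int ~ Int
  unify Int ~ Int
  unify Int ~ Int
let z : Int
z : Int
\y._ : c -> Int
u : d
\u._ : d -> d
  unify c -> Int ~ (d -> d) -> e
  unify c ~ d -> d
  unify Int ~ e
_ _ : Int
  unify Int ~ Int

Answer: Bool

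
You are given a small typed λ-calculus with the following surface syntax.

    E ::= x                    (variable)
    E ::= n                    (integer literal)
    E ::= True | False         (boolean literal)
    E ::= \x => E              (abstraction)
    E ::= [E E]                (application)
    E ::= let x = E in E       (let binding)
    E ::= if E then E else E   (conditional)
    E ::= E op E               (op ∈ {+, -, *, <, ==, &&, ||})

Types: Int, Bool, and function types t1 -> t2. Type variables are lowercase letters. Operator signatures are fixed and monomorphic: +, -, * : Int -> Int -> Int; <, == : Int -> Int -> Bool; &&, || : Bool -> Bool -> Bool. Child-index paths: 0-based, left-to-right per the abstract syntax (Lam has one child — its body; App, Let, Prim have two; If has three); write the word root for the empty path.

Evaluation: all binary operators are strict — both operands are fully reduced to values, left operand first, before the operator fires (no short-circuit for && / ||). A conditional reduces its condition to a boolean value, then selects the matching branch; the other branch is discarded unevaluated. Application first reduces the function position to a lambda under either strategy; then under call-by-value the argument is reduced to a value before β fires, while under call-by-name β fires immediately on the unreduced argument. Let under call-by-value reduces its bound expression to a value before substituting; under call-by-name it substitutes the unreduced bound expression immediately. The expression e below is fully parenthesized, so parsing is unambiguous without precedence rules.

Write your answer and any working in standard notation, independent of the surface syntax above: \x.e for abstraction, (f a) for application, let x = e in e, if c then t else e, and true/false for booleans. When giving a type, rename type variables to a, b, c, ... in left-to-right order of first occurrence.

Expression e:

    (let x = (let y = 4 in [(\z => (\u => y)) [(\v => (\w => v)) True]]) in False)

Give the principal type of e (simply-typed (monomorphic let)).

Trace:
let y : Int
y : Int
\u._ : b -> Int
\z._ : a -> b -> Int
v : c
\w._ : d -> c
\v._ : c -> d -> c
  unify c -> d -> c ~ Bool -> e
  unify c ~ Bool
  unify d -> Bool ~ e
_ _ : d -> Bool
  unify a -> b -> Int ~ (d -> Bool) -> f
  unify a ~ d -> Bool
  unify b -> Int ~ f
_ _ : b -> Int
let x : b -> Int

Answer: Bool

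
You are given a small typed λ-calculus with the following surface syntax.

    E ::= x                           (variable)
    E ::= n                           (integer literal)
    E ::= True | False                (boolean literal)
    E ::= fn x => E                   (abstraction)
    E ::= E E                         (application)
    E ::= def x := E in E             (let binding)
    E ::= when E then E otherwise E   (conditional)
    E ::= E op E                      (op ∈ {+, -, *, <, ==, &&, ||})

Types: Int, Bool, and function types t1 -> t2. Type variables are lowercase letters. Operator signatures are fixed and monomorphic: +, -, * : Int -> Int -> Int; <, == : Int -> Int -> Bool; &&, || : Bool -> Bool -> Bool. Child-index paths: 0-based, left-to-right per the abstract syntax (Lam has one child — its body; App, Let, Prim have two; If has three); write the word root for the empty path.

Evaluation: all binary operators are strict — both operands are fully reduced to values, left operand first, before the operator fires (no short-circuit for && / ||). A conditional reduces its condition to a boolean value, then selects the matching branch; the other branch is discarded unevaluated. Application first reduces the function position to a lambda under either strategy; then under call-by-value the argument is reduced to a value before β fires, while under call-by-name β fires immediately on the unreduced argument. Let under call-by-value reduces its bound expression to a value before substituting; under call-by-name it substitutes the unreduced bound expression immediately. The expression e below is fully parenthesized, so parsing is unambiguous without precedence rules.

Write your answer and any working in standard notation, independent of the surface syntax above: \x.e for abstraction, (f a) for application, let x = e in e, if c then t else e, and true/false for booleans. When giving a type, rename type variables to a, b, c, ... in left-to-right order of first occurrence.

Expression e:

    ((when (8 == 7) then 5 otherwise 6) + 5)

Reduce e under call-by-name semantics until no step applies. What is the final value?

Answer: 11

Derivation:
step 0: ((if (8 == 7) then 5 else 6) + 5)
step 1: [delta@0.0] ((if false then 5 else 6) + 5)
step 2: [if@0] (6 + 5)
step 3: [delta@root] 11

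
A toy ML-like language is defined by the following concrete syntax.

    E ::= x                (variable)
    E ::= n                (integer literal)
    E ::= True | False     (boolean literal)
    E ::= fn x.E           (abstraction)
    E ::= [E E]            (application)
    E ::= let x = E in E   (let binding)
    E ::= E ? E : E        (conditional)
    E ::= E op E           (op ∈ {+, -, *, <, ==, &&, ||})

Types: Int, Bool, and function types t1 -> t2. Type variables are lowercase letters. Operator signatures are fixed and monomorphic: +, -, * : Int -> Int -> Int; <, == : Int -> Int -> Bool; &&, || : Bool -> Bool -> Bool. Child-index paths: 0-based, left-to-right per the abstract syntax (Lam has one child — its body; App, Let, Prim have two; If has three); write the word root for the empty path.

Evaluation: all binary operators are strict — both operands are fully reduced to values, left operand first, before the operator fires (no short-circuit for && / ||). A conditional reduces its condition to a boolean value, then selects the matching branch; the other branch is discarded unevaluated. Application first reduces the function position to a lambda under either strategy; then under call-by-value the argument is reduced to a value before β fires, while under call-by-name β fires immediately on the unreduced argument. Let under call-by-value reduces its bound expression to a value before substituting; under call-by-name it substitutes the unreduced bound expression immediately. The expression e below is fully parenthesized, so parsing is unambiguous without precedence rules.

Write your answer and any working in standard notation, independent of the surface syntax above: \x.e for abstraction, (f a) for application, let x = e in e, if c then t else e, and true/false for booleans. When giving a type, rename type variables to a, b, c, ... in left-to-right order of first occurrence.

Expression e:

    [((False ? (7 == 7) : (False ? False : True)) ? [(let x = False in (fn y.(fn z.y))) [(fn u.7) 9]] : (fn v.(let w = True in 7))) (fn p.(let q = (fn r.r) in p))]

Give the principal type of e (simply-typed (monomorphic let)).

Trace:
  unify Bool ~ Bool
  unify Int ~ Int
  unify Int ~ Int
  unify Bool ~ Bool
  unify Bool ~ Bool
  unify Bool ~ Bool
  unify Bool ~ Bool
let x : Bool
y : a
\z._ : b -> a
\y._ : a -> b -> a
\u._ : c -> Int
  unify c -> Int ~ Int -> d
  unify c ~ Int
  unify Int ~ d
_ _ : Int
  unify a -> b -> a ~ Int -> e
  unify a ~ Int
  unify b -> Int ~ e
_ _ : b -> Int
let w : Bool
\v._ : f -> Int
  unify b -> Int ~ f -> Int
  unify b ~ f
  unify Int ~ Int
r : h
\r._ : h -> h
let q : h -> h
p : g
\p._ : g -> g
  unify f -> Int ~ (g -> g) -> i
  unify f ~ g -> g
  unify Int ~ i
_ _ : Int

Answer: Int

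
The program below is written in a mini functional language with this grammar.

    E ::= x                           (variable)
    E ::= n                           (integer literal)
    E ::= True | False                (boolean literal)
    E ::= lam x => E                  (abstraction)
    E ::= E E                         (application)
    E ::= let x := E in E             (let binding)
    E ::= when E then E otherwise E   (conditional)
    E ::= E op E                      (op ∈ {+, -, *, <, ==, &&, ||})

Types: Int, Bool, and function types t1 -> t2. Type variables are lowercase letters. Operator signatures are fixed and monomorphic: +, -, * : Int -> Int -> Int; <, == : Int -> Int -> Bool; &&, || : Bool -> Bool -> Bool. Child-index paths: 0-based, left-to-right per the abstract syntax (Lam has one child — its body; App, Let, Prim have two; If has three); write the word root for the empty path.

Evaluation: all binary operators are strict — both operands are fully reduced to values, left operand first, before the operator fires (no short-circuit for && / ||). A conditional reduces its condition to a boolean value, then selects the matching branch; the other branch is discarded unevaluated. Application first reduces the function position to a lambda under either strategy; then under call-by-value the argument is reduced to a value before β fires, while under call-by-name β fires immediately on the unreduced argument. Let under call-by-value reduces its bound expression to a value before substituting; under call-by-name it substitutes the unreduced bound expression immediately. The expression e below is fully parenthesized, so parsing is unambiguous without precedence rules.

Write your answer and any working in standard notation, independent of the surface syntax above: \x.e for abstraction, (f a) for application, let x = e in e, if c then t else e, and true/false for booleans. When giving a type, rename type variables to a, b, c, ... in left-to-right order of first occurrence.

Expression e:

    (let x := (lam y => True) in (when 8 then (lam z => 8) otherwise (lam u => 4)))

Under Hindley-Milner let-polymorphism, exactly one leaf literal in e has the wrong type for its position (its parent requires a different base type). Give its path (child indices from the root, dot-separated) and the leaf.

Answer: 1.0 : 8

Derivation:
\y._ : a -> Bool
let x : forall. a -> Bool
  unify Int ~ Bool
  FAIL: mismatch Int ~ Bool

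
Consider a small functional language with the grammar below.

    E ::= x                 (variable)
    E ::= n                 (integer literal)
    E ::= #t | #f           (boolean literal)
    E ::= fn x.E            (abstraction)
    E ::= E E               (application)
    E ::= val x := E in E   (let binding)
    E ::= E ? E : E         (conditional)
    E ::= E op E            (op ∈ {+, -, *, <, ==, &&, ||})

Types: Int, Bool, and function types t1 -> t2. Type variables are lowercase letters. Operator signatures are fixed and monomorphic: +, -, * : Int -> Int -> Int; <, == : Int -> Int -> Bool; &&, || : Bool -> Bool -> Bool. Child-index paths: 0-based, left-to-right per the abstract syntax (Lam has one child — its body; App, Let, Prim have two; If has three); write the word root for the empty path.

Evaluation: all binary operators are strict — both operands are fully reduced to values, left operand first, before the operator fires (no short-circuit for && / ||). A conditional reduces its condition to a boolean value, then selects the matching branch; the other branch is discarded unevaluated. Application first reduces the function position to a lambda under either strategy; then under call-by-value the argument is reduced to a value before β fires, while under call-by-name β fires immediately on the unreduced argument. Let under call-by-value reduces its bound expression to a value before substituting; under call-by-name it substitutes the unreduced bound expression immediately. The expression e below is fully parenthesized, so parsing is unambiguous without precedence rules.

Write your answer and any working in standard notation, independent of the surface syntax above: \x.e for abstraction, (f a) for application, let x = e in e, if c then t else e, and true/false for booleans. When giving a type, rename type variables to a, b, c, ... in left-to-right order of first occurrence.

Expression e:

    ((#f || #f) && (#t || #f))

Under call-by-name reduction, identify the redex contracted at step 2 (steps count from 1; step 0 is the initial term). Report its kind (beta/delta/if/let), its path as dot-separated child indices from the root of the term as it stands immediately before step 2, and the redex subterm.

Trace:
step 0: ((false || false) && (true || false))
step 1: [delta@0] (false && (true || false))
step 2: [delta@1] (false && true)

Answer: delta at 1 : (true || false)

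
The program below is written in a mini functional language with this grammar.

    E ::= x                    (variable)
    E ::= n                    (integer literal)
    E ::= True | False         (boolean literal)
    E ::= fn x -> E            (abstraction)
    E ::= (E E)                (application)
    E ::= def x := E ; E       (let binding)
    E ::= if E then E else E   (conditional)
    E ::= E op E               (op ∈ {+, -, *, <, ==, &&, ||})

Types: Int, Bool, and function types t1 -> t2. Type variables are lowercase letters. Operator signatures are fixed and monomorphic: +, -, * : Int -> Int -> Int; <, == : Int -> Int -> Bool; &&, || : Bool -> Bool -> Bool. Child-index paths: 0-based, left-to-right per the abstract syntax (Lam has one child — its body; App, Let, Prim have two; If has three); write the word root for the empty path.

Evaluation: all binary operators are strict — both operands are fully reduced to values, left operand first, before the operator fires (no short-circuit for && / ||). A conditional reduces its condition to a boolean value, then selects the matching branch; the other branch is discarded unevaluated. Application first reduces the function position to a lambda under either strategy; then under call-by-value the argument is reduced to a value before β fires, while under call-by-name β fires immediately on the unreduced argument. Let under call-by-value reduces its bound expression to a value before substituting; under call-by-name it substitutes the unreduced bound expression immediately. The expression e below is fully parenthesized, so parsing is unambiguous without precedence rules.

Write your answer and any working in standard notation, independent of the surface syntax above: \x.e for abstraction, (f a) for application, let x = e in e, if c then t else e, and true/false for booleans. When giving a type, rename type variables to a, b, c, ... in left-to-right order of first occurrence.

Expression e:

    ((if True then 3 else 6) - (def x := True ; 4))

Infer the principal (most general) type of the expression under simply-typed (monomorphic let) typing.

Derivation:
  unify Bool ~ Bool
  unify Int ~ Int
  unify Int ~ Int
let x : Bool
  unify Int ~ Int

Answer: Int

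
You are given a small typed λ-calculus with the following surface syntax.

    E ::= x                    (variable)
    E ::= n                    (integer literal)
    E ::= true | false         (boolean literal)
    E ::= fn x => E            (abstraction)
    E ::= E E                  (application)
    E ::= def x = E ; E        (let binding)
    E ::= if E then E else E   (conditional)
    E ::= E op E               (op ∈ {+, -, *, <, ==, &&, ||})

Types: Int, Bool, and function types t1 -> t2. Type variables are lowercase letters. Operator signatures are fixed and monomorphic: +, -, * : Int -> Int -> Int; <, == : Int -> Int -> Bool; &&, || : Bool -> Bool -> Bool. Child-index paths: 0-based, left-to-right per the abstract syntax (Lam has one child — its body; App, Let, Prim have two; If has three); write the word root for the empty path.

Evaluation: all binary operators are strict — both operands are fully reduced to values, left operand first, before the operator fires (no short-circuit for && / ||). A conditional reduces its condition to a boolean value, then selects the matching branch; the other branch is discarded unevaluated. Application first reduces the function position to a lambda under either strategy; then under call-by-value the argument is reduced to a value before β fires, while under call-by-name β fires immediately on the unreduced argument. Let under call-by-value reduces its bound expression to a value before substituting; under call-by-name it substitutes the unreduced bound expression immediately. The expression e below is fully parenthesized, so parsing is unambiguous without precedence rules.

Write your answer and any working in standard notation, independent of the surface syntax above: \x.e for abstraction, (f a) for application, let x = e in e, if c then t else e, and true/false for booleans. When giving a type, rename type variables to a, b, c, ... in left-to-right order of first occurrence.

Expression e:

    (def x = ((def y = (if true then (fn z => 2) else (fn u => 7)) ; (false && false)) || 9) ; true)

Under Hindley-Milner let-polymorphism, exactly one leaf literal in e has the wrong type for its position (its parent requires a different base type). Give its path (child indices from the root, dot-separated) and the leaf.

Derivation:
  unify Bool ~ Bool
\z._ : a -> Int
\u._ : b -> Int
  unify a -> Int ~ b -> Int
  unify a ~ b
  unify Int ~ Int
let y : forall. b -> Int
  unify Bool ~ Bool
  unify Bool ~ Bool
  unify Bool ~ Bool
  unify Int ~ Bool
  FAIL: mismatch Int ~ Bool

Answer: 0.1 : 9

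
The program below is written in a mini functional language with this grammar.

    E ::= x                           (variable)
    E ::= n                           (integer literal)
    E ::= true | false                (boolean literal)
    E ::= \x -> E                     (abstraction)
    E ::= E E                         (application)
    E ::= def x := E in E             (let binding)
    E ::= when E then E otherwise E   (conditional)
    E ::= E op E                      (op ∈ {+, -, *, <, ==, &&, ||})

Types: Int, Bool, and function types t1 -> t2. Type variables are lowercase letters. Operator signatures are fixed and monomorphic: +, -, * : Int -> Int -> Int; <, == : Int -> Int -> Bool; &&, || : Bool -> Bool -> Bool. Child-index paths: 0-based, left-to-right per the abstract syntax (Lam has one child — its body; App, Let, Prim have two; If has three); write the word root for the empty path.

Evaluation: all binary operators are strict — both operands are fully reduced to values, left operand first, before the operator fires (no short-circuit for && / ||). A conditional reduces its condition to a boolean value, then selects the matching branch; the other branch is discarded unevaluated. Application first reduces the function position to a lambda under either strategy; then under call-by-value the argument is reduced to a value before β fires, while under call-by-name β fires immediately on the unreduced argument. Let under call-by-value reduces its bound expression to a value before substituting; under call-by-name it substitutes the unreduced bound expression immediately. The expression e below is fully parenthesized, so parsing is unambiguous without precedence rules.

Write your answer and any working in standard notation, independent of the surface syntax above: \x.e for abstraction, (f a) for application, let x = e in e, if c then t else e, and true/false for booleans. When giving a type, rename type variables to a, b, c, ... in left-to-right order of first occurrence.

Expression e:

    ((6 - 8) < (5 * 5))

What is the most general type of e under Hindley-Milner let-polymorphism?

Working:
  unify Int ~ Int
  unify Int ~ Int
  unify Int ~ Int
  unify Int ~ Int
  unify Int ~ Int
  unify Int ~ Int

Answer: Bool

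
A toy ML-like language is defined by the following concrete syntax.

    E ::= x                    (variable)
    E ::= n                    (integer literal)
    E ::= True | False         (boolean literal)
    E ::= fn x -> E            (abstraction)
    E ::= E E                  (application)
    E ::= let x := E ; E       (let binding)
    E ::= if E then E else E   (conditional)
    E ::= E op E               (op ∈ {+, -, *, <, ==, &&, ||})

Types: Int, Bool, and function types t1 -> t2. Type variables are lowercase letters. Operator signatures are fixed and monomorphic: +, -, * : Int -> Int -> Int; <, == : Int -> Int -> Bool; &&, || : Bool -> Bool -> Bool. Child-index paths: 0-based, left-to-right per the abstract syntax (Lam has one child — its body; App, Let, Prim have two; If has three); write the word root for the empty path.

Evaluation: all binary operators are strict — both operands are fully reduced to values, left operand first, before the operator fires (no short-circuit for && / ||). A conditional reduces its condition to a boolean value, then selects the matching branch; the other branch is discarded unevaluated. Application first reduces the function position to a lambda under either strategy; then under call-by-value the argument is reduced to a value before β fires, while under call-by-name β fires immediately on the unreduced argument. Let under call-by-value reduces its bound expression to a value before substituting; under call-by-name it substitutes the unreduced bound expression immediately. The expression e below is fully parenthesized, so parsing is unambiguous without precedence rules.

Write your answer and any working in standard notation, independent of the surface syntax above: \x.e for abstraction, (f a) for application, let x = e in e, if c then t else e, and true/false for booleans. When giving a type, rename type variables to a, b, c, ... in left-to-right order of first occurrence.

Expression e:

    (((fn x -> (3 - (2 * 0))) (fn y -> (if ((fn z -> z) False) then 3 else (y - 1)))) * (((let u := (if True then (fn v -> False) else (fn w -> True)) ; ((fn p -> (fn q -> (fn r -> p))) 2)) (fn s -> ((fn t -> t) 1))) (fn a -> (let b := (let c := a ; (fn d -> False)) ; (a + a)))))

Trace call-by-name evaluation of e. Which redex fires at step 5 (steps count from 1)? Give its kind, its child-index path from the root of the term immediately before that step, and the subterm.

Working:
step 0: (((\x.(3 - (2 * 0))) (\y.(if ((\z.z) false) then 3 else (y - 1)))) * (((let u = (if true then (\v.false) else (\w.true)) in ((\p.(\q.(\r.p))) 2)) (\s.((\t.t) 1))) (\a.(let b = (let c = a in (\d.false)) in (a + a)))))
step 1: [beta@0] ((3 - (2 * 0)) * (((let u = (if true then (\v.false) else (\w.true)) in ((\p.(\q.(\r.p))) 2)) (\s.((\t.t) 1))) (\a.(let b = (let c = a in (\d.false)) in (a + a)))))
step 2: [delta@0.1] ((3 - 0) * (((let u = (if true then (\v.false) else (\w.true)) in ((\p.(\q.(\r.p))) 2)) (\s.((\t.t) 1))) (\a.(let b = (let c = a in (\d.false)) in (a + a)))))
step 3: [delta@0] (3 * (((let u = (if true then (\v.false) else (\w.true)) in ((\p.(\q.(\r.p))) 2)) (\s.((\t.t) 1))) (\a.(let b = (let c = a in (\d.false)) in (a + a)))))
step 4: [let@1.0.0] (3 * ((((\p.(\q.(\r.p))) 2) (\s.((\t.t) 1))) (\a.(let b = (let c = a in (\d.false)) in (a + a)))))
step 5: [beta@1.0.0] (3 * (((\q.(\r.2)) (\s.((\t.t) 1))) (\a.(let b = (let c = a in (\d.false)) in (a + a)))))

Answer: beta at 1.0.0 : ((\p.(\q.(\r.p))) 2)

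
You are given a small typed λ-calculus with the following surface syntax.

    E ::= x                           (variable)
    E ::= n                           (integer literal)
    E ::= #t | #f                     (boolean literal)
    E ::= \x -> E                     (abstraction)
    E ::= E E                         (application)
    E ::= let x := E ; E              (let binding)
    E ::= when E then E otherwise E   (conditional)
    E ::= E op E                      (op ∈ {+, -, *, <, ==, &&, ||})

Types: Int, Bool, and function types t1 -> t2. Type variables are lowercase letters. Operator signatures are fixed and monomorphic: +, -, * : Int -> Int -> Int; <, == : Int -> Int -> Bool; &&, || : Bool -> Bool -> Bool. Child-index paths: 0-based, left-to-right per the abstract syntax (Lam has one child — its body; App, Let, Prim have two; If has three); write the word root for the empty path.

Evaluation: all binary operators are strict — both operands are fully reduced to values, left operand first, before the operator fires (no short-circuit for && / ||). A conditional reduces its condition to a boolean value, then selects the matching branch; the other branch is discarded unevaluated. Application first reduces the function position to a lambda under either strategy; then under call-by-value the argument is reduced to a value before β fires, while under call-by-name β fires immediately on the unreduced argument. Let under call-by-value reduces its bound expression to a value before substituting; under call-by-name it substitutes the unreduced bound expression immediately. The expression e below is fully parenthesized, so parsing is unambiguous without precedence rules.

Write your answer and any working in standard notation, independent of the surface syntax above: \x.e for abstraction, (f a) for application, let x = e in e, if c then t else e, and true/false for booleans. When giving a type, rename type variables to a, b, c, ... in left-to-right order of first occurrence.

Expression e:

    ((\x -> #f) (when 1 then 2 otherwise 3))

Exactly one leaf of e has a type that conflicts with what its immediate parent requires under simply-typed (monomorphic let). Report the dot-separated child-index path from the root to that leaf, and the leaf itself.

Working:
\x._ : a -> Bool
  unify Int ~ Bool
  FAIL: mismatch Int ~ Bool

Answer: 1.0 : 1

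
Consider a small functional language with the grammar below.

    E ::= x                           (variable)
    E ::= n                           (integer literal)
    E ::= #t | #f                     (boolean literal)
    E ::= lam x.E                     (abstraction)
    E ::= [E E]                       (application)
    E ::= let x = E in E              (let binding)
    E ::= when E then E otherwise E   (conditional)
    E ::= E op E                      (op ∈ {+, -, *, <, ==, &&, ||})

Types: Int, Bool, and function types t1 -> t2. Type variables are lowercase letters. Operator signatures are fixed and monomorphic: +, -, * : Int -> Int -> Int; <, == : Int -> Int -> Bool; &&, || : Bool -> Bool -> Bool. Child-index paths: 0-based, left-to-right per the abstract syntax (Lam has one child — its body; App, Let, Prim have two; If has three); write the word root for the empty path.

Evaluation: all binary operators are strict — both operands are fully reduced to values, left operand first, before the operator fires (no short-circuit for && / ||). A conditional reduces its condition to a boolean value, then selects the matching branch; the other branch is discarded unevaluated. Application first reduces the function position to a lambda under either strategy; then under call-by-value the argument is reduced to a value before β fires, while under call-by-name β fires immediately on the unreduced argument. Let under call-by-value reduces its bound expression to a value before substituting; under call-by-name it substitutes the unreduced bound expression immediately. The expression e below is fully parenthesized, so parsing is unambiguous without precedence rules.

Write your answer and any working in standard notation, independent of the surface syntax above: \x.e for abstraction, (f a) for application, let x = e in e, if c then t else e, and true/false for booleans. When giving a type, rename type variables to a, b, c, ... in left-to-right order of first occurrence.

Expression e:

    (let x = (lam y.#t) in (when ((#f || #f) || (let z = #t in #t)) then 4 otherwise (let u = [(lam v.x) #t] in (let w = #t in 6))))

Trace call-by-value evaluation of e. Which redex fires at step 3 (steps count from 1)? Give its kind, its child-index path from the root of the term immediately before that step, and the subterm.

Working:
step 0: (let x = (\y.true) in (if ((false || false) || (let z = true in true)) then 4 else (let u = ((\v.x) true) in (let w = true in 6))))
step 1: [let@root] (if ((false || false) || (let z = true in true)) then 4 else (let u = ((\v.(\y.true)) true) in (let w = true in 6)))
step 2: [delta@0.0] (if (false || (let z = true in true)) then 4 else (let u = ((\v.(\y.true)) true) in (let w = true in 6)))
step 3: [let@0.1] (if (false || true) then 4 else (let u = ((\v.(\y.true)) true) in (let w = true in 6)))

Answer: let at 0.1 : (let z = true in true)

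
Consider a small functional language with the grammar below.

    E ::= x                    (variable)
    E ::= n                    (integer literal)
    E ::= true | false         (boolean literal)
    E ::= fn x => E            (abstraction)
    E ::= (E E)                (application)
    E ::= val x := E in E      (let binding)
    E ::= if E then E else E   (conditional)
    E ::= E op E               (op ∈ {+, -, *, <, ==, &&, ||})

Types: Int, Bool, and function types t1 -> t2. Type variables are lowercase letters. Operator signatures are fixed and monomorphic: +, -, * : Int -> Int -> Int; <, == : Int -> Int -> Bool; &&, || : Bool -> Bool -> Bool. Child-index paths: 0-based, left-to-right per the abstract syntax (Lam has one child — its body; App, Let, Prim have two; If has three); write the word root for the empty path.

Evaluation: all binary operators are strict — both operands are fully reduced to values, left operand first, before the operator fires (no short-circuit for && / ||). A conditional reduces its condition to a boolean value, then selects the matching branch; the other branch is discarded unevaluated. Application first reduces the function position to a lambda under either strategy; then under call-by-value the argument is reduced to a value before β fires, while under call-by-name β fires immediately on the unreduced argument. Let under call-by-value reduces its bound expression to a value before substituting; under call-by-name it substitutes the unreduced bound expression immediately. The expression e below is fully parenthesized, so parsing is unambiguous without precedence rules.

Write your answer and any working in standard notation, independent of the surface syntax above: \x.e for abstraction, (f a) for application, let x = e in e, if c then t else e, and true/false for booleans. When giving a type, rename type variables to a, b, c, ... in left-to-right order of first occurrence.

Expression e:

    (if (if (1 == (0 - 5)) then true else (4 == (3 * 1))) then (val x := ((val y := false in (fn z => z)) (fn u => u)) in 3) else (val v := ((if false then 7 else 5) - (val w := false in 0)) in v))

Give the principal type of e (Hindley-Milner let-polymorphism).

Answer: Int

Working:
  unify Int ~ Int
  unify Int ~ Int
  unify Int ~ Int
  unify Int ~ Int
  unify Bool ~ Bool
  unify Int ~ Int
  unify Int ~ Int
  unify Int ~ Int
  unify Int ~ Int
  unify Bool ~ Bool
  unify Bool ~ Bool
let y : Bool
z : a
\z._ : a -> a
u : b
\u._ : b -> b
  unify a -> a ~ (b -> b) -> c
  unify a ~ b -> b
  unify b -> b ~ c
_ _ : b -> b
let x : forall. b -> b
  unify Bool ~ Bool
  unify Int ~ Int
  unify Int ~ Int
let w : Bool
  unify Int ~ Int
let v : Int
v : Int
  unify Int ~ Int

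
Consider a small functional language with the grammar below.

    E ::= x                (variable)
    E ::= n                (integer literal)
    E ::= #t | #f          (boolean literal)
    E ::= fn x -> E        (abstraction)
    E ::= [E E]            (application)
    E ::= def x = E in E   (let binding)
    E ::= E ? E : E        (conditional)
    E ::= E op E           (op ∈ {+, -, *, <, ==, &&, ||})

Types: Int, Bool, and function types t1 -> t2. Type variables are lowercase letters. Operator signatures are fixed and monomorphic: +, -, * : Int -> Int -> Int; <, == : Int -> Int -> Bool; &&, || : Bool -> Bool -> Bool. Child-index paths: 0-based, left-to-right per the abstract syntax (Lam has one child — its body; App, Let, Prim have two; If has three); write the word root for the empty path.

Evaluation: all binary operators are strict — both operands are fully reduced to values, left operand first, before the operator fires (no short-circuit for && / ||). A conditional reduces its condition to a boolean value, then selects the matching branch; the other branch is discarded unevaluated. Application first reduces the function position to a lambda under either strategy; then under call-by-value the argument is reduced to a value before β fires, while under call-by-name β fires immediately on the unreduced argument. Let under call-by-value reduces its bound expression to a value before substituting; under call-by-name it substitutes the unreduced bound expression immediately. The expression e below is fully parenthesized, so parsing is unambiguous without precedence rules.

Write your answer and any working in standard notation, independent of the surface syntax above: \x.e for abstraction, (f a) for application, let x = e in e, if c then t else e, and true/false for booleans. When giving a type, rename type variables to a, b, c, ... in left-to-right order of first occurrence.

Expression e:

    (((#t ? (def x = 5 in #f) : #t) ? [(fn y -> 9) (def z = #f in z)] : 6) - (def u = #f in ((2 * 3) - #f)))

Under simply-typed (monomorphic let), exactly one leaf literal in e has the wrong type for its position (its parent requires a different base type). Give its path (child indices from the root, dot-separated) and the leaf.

Answer: 1.1.1 : false

Trace:
  unify Bool ~ Bool
let x : Int
  unify Bool ~ Bool
  unify Bool ~ Bool
\y._ : a -> Int
let z : Bool
z : Bool
  unify a -> Int ~ Bool -> b
  unify a ~ Bool
  unify Int ~ b
_ _ : Int
  unify Int ~ Int
  unify Int ~ Int
let u : Bool
  unify Int ~ Int
  unify Int ~ Int
  unify Int ~ Int
  unify Bool ~ Int
  FAIL: mismatch Bool ~ Int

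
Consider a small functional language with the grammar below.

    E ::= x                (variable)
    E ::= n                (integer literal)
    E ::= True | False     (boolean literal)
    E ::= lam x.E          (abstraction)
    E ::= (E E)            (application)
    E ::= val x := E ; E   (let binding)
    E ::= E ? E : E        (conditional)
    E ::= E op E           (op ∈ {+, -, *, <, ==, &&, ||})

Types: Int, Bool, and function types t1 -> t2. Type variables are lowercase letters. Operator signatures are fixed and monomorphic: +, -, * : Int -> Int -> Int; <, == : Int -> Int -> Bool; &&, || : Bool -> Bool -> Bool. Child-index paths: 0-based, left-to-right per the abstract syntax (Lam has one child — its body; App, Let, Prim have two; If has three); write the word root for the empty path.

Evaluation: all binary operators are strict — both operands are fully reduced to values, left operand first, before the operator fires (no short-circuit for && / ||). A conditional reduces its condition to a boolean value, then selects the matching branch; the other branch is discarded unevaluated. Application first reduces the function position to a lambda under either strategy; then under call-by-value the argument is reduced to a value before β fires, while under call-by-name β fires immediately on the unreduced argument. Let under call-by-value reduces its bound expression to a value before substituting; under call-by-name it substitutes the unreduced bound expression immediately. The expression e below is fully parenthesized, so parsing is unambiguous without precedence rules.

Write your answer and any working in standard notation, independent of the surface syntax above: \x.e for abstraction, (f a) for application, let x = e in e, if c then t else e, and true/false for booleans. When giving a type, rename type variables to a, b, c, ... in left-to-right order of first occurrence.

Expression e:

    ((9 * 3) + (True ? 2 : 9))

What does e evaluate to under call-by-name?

Answer: 29

Trace:
step 0: ((9 * 3) + (if true then 2 else 9))
step 1: [delta@0] (27 + (if true then 2 else 9))
step 2: [if@1] (27 + 2)
step 3: [delta@root] 29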